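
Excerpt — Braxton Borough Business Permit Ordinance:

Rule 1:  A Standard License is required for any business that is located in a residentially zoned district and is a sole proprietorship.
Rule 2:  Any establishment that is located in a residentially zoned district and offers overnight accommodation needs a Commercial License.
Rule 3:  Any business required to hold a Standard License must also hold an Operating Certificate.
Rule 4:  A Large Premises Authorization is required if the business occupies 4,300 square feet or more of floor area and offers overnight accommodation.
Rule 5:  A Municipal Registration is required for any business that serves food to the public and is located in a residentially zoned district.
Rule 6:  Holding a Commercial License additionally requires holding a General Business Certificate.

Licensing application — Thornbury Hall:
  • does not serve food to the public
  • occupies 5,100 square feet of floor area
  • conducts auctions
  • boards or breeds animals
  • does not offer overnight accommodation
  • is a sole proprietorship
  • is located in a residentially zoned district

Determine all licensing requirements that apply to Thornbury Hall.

Operating Certificate, Standard License

Rule 1: is located in a residentially zoned district; is a sole proprietorship → Standard License required.
Rule 2: is located in a residentially zoned district; does not offer overnight accommodation → Commercial License not required.
Rule 3: Standard License is required → Operating Certificate also required.
Rule 4: floor area 5,100 square feet ≥ 4,300 square feet; does not offer overnight accommodation → Large Premises Authorization not required.
Rule 5: does not serve food to the public; is located in a residentially zoned district → Municipal Registration not required.
Rule 6: Commercial License is not required → no effect.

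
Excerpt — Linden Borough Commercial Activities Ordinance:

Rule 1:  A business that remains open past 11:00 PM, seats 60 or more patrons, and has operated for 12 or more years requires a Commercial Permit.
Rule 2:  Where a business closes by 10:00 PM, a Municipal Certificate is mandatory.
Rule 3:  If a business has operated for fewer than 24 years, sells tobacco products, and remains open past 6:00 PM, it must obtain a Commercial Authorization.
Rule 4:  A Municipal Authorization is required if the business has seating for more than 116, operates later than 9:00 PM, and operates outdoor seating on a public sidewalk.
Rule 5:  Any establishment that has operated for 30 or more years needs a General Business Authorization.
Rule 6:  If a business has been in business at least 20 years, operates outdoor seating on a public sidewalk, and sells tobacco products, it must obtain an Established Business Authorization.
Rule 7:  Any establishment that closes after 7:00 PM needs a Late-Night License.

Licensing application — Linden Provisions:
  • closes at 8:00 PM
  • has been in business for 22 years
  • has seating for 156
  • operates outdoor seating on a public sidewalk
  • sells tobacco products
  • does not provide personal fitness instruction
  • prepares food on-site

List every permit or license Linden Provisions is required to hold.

Commercial Authorization, Established Business Authorization, Late-Night License, Municipal Certificate

Rule 1: closes 8:00 PM, at/before 11:00 PM; seating 156 ≥ 60; years in business 22 ≥ 12 → Commercial Permit not required.
Rule 2: closes 8:00 PM, at/before 10:00 PM → Municipal Certificate required.
Rule 3: years in business 22 < 24; sells tobacco products; closes 8:00 PM, after 6:00 PM → Commercial Authorization required.
Rule 4: seating 156 > 116; closes 8:00 PM, at/before 9:00 PM; operates outdoor seating on a public sidewalk → Municipal Authorization not required.
Rule 5: years in business 22 < 30 → General Business Authorization not required.
Rule 6: years in business 22 ≥ 20; operates outdoor seating on a public sidewalk; sells tobacco products → Established Business Authorization required.
Rule 7: closes 8:00 PM, after 7:00 PM → Late-Night License required.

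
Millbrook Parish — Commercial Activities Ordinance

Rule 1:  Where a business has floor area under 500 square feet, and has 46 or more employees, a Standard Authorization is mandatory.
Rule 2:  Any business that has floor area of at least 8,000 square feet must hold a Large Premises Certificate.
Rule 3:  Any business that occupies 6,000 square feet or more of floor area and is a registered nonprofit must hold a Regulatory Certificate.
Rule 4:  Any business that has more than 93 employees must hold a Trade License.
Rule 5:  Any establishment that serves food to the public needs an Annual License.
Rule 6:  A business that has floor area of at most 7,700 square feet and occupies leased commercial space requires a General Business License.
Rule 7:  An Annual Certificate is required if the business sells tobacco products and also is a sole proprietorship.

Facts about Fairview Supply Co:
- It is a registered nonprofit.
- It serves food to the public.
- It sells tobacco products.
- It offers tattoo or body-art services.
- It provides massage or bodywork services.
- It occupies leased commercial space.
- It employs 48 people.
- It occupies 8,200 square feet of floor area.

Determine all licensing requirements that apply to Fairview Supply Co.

Rule 1: floor area 8,200 square feet ≥ 500 square feet; employees 48 ≥ 46 → Standard Authorization not required.
Rule 2: floor area 8,200 square feet ≥ 8,000 square feet → Large Premises Certificate required.
Rule 3: floor area 8,200 square feet ≥ 6,000 square feet; is a registered nonprofit → Regulatory Certificate required.
Rule 4: employees 48 ≤ 93 → Trade License not required.
Rule 5: serves food to the public → Annual License required.
Rule 6: floor area 8,200 square feet > 7,700 square feet; occupies leased commercial space → General Business License not required.
Rule 7: sells tobacco products; is a registered nonprofit (not: is a sole proprietorship) → Annual Certificate not required.

Annual License, Large Premises Certificate, Regulatory Certificate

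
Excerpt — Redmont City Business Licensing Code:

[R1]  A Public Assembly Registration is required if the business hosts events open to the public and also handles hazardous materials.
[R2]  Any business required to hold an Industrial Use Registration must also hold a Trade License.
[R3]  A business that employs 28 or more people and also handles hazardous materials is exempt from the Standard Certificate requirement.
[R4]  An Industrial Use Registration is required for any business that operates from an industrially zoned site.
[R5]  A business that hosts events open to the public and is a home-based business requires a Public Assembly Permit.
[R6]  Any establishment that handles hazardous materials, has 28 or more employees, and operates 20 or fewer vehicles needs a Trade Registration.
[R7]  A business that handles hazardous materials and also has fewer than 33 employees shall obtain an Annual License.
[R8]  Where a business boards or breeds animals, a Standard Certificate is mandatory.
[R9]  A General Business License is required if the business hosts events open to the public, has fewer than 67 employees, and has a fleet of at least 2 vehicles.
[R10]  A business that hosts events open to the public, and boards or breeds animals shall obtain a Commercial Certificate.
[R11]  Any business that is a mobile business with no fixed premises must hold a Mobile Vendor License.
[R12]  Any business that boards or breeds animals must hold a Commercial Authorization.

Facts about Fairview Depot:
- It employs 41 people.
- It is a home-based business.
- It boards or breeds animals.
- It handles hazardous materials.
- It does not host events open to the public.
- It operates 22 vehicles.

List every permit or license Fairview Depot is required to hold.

[R1] does not host events open to the public; handles hazardous materials → Public Assembly Registration not required.
[R2] Industrial Use Registration is not required → no effect.
[R3] employees 41 ≥ 28; handles hazardous materials → exempt from Standard Certificate.
[R4] is a home-based business (not: operates from an industrially zoned site) → Industrial Use Registration not required.
[R5] does not host events open to the public; is a home-based business → Public Assembly Permit not required.
[R6] handles hazardous materials; employees 41 ≥ 28; vehicles 22 > 20 → Trade Registration not required.
[R7] handles hazardous materials; employees 41 ≥ 33 → Annual License not required.
[R8] boards or breeds animals → Standard Certificate required.
[R9] does not host events open to the public; employees 41 < 67; vehicles 22 ≥ 2 → General Business License not required.
[R10] does not host events open to the public; boards or breeds animals → Commercial Certificate not required.
[R11] is a home-based business (not: is a mobile business with no fixed premises) → Mobile Vendor License not required.
[R12] boards or breeds animals → Commercial Authorization required.

Commercial Authorization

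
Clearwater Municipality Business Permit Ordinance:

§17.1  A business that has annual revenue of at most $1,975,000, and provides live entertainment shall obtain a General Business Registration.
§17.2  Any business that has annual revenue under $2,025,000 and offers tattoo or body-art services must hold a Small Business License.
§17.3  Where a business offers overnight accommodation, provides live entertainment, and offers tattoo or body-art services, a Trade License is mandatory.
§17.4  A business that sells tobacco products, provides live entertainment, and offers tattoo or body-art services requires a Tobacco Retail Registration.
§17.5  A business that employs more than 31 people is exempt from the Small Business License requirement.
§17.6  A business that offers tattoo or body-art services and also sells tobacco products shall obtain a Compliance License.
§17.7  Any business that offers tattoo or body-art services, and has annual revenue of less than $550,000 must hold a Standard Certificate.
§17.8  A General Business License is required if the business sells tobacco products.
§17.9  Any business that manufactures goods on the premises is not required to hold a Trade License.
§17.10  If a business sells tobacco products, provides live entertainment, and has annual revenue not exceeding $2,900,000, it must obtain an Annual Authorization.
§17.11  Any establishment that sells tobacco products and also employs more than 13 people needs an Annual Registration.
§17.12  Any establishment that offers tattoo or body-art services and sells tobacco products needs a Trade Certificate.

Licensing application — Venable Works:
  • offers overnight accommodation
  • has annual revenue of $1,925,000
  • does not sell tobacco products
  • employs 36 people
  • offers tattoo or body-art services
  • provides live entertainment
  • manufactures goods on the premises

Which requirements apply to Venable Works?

General Business Registration

§17.1 revenue $1,925,000 ≤ $1,975,000; provides live entertainment → General Business Registration required.
§17.2 revenue $1,925,000 < $2,025,000; offers tattoo or body-art services → Small Business License required.
§17.3 offers overnight accommodation; provides live entertainment; offers tattoo or body-art services → Trade License required.
§17.4 does not sell tobacco products; provides live entertainment; offers tattoo or body-art services → Tobacco Retail Registration not required.
§17.5 employees 36 > 31 → exempt from Small Business License.
§17.6 offers tattoo or body-art services; does not sell tobacco products → Compliance License not required.
§17.7 offers tattoo or body-art services; revenue $1,925,000 ≥ $550,000 → Standard Certificate not required.
§17.8 does not sell tobacco products → General Business License not required.
§17.9 manufactures goods on the premises → exempt from Trade License.
§17.10 does not sell tobacco products; provides live entertainment; revenue $1,925,000 ≤ $2,900,000 → Annual Authorization not required.
§17.11 does not sell tobacco products; employees 36 > 13 → Annual Registration not required.
§17.12 offers tattoo or body-art services; does not sell tobacco products → Trade Certificate not required.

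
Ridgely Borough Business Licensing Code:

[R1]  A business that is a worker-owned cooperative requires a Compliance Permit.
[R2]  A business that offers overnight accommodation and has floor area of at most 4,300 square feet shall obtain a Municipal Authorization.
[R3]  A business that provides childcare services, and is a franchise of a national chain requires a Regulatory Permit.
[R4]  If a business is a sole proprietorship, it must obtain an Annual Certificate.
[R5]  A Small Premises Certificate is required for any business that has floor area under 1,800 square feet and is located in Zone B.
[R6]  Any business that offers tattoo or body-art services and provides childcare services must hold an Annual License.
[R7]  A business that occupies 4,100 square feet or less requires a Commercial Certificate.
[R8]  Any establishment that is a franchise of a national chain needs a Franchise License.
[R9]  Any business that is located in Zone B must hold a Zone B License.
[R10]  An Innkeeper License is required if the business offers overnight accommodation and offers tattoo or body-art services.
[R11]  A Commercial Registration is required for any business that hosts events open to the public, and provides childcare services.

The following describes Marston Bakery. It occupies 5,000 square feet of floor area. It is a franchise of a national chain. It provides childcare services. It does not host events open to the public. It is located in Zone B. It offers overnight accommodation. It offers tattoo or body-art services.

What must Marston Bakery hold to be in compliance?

[R1] is a franchise of a national chain (not: is a worker-owned cooperative) → Compliance Permit not required.
[R2] offers overnight accommodation; floor area 5,000 square feet > 4,300 square feet → Municipal Authorization not required.
[R3] provides childcare services; is a franchise of a national chain → Regulatory Permit required.
[R4] is a franchise of a national chain (not: is a sole proprietorship) → Annual Certificate not required.
[R5] floor area 5,000 square feet ≥ 1,800 square feet; is located in Zone B → Small Premises Certificate not required.
[R6] offers tattoo or body-art services; provides childcare services → Annual License required.
[R7] floor area 5,000 square feet > 4,100 square feet → Commercial Certificate not required.
[R8] is a franchise of a national chain → Franchise License required.
[R9] is located in Zone B → Zone B License required.
[R10] offers overnight accommodation; offers tattoo or body-art services → Innkeeper License required.
[R11] does not host events open to the public; provides childcare services → Commercial Registration not required.

Annual License, Franchise License, Innkeeper License, Regulatory Permit, Zone B License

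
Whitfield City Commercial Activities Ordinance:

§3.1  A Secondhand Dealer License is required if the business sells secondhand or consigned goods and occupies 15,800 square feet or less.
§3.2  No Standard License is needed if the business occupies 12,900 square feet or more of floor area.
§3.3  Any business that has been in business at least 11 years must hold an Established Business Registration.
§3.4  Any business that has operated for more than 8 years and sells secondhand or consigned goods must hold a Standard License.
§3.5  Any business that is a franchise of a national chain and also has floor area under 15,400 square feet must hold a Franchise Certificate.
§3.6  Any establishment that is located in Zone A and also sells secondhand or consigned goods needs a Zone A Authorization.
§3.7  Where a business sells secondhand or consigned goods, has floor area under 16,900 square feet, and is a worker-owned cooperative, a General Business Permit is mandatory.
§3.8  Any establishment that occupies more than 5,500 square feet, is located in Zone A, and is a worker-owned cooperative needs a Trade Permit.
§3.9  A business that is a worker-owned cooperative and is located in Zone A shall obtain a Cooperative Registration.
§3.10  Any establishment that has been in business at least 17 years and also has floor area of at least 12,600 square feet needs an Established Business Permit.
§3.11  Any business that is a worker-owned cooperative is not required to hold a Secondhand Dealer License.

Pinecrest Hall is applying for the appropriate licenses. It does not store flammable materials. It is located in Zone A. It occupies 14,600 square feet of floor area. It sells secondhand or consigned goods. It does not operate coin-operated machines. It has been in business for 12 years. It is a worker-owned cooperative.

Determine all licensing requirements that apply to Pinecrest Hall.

§3.1 sells secondhand or consigned goods; floor area 14,600 square feet ≤ 15,800 square feet → Secondhand Dealer License required.
§3.2 floor area 14,600 square feet ≥ 12,900 square feet → exempt from Standard License.
§3.3 years in business 12 ≥ 11 → Established Business Registration required.
§3.4 years in business 12 > 8; sells secondhand or consigned goods → Standard License required.
§3.5 is a worker-owned cooperative (not: is a franchise of a national chain); floor area 14,600 square feet < 15,400 square feet → Franchise Certificate not required.
§3.6 is located in Zone A; sells secondhand or consigned goods → Zone A Authorization required.
§3.7 sells secondhand or consigned goods; floor area 14,600 square feet < 16,900 square feet; is a worker-owned cooperative → General Business Permit required.
§3.8 floor area 14,600 square feet > 5,500 square feet; is located in Zone A; is a worker-owned cooperative → Trade Permit required.
§3.9 is a worker-owned cooperative; is located in Zone A → Cooperative Registration required.
§3.10 years in business 12 < 17; floor area 14,600 square feet ≥ 12,600 square feet → Established Business Permit not required.
§3.11 is a worker-owned cooperative → exempt from Secondhand Dealer License.

Cooperative Registration, Established Business Registration, General Business Permit, Trade Permit, Zone A Authorization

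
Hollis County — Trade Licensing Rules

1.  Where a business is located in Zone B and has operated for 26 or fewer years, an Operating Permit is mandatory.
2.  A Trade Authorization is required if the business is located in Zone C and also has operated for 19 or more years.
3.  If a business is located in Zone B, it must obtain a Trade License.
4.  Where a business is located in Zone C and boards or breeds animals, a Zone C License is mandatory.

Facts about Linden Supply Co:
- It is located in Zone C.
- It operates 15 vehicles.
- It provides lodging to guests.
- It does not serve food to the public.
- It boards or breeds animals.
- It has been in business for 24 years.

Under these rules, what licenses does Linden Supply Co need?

Trade Authorization, Zone C License

1. is located in Zone C (not: is located in Zone B); years in business 24 ≤ 26 → Operating Permit not required.
2. is located in Zone C; years in business 24 ≥ 19 → Trade Authorization required.
3. is located in Zone C (not: is located in Zone B) → Trade License not required.
4. is located in Zone C; boards or breeds animals → Zone C License required.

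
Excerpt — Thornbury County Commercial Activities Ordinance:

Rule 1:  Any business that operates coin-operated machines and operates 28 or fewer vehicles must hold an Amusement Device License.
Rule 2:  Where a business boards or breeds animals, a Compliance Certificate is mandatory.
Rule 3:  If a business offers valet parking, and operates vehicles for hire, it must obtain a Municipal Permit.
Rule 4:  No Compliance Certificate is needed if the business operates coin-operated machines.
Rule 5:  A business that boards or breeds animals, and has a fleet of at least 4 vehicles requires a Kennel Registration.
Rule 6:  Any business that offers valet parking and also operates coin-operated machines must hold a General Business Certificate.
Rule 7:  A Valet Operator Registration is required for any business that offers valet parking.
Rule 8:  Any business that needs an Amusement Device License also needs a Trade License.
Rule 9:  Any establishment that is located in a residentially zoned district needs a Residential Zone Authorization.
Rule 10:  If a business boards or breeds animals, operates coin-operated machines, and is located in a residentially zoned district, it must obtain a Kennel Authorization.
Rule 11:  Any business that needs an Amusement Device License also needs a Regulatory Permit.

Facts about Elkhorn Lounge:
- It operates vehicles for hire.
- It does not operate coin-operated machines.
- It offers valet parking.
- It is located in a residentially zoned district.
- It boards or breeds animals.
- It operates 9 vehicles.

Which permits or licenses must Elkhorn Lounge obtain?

Rule 1: does not operate coin-operated machines; vehicles 9 ≤ 28 → Amusement Device License not required.
Rule 2: boards or breeds animals → Compliance Certificate required.
Rule 3: offers valet parking; operates vehicles for hire → Municipal Permit required.
Rule 4: does not operate coin-operated machines → Compliance Certificate exemption does not apply.
Rule 5: boards or breeds animals; vehicles 9 ≥ 4 → Kennel Registration required.
Rule 6: offers valet parking; does not operate coin-operated machines → General Business Certificate not required.
Rule 7: offers valet parking → Valet Operator Registration required.
Rule 8: Amusement Device License is not required → no effect.
Rule 9: is located in a residentially zoned district → Residential Zone Authorization required.
Rule 10: boards or breeds animals; does not operate coin-operated machines; is located in a residentially zoned district → Kennel Authorization not required.
Rule 11: Amusement Device License is not required → no effect.

Compliance Certificate, Kennel Registration, Municipal Permit, Residential Zone Authorization, Valet Operator Registration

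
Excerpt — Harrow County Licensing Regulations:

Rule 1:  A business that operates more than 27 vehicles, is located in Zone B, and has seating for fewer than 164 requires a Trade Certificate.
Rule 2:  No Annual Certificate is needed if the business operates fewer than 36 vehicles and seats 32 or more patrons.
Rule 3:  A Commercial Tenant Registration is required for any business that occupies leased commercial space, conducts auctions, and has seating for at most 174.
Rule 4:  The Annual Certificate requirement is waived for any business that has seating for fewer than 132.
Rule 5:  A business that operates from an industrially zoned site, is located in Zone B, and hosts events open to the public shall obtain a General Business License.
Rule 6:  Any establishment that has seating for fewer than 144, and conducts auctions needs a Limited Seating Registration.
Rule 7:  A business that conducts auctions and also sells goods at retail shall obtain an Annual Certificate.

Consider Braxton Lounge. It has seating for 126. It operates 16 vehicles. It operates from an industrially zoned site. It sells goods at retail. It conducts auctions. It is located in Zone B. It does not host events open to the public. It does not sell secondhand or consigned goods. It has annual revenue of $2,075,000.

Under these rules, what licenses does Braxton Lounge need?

Rule 1: vehicles 16 ≤ 27; is located in Zone B; seating 126 < 164 → Trade Certificate not required.
Rule 2: vehicles 16 < 36; seating 126 ≥ 32 → exempt from Annual Certificate.
Rule 3: operates from an industrially zoned site (not: occupies leased commercial space); conducts auctions; seating 126 ≤ 174 → Commercial Tenant Registration not required.
Rule 4: seating 126 < 132 → exempt from Annual Certificate.
Rule 5: operates from an industrially zoned site; is located in Zone B; does not host events open to the public → General Business License not required.
Rule 6: seating 126 < 144; conducts auctions → Limited Seating Registration required.
Rule 7: conducts auctions; sells goods at retail → Annual Certificate required.

Limited Seating Registration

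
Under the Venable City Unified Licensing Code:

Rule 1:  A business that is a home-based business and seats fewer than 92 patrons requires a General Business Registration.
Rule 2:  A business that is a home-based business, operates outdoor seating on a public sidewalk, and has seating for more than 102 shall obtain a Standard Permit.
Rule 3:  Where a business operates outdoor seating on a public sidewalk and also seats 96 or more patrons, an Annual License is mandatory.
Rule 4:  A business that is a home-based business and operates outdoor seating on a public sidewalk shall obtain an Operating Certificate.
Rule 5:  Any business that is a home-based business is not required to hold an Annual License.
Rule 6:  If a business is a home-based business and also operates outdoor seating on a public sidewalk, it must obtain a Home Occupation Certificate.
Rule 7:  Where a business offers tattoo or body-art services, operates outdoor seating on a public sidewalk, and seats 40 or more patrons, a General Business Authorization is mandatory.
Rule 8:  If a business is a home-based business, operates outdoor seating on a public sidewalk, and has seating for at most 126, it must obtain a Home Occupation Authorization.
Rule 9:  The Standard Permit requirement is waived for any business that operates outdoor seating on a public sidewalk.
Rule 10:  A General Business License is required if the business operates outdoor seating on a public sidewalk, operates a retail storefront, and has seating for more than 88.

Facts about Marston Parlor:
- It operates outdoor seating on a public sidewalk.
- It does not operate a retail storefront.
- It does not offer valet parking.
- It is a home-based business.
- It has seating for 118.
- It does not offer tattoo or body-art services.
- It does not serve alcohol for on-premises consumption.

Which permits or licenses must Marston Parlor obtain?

Rule 1: is a home-based business; seating 118 ≥ 92 → General Business Registration not required.
Rule 2: is a home-based business; operates outdoor seating on a public sidewalk; seating 118 > 102 → Standard Permit required.
Rule 3: operates outdoor seating on a public sidewalk; seating 118 ≥ 96 → Annual License required.
Rule 4: is a home-based business; operates outdoor seating on a public sidewalk → Operating Certificate required.
Rule 5: is a home-based business → exempt from Annual License.
Rule 6: is a home-based business; operates outdoor seating on a public sidewalk → Home Occupation Certificate required.
Rule 7: does not offer tattoo or body-art services; operates outdoor seating on a public sidewalk; seating 118 ≥ 40 → General Business Authorization not required.
Rule 8: is a home-based business; operates outdoor seating on a public sidewalk; seating 118 ≤ 126 → Home Occupation Authorization required.
Rule 9: operates outdoor seating on a public sidewalk → exempt from Standard Permit.
Rule 10: operates outdoor seating on a public sidewalk; does not operate a retail storefront; seating 118 > 88 → General Business License not required.

Home Occupation Authorization, Home Occupation Certificate, Operating Certificate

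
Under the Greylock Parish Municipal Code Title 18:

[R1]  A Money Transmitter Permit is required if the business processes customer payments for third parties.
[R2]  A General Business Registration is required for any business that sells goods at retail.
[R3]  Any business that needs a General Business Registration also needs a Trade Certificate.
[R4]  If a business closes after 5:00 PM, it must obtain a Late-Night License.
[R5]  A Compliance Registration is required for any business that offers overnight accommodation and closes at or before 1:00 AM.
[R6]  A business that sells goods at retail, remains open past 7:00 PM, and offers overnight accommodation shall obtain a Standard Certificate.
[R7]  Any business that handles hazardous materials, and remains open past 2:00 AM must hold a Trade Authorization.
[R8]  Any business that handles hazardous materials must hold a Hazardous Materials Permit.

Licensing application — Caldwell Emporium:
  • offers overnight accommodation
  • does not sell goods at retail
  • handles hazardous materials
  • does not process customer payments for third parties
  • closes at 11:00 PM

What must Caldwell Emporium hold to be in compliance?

[R1] does not process customer payments for third parties → Money Transmitter Permit not required.
[R2] does not sell goods at retail → General Business Registration not required.
[R3] General Business Registration is not required → no effect.
[R4] closes 11:00 PM, after 5:00 PM → Late-Night License required.
[R5] offers overnight accommodation; closes 11:00 PM, at/before 1:00 AM → Compliance Registration required.
[R6] does not sell goods at retail; closes 11:00 PM, after 7:00 PM; offers overnight accommodation → Standard Certificate not required.
[R7] handles hazardous materials; closes 11:00 PM, at/before 2:00 AM → Trade Authorization not required.
[R8] handles hazardous materials → Hazardous Materials Permit required.

Compliance Registration, Hazardous Materials Permit, Late-Night License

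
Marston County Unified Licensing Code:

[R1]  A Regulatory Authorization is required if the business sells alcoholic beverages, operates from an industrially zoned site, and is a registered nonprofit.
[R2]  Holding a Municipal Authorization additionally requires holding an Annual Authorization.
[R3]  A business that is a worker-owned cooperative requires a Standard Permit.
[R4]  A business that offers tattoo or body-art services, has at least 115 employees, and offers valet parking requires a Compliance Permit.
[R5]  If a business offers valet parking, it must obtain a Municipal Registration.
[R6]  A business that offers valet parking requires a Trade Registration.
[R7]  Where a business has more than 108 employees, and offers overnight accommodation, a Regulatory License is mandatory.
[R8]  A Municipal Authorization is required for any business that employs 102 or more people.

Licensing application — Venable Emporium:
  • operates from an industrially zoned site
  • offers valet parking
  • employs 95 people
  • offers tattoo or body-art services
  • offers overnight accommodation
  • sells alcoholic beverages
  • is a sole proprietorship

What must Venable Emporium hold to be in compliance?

Municipal Registration, Trade Registration

[R1] sells alcoholic beverages; operates from an industrially zoned site; is a sole proprietorship (not: is a registered nonprofit) → Regulatory Authorization not required.
[R2] Municipal Authorization is not required → no effect.
[R3] is a sole proprietorship (not: is a worker-owned cooperative) → Standard Permit not required.
[R4] offers tattoo or body-art services; employees 95 < 115; offers valet parking → Compliance Permit not required.
[R5] offers valet parking → Municipal Registration required.
[R6] offers valet parking → Trade Registration required.
[R7] employees 95 ≤ 108; offers overnight accommodation → Regulatory License not required.
[R8] employees 95 < 102 → Municipal Authorization not required.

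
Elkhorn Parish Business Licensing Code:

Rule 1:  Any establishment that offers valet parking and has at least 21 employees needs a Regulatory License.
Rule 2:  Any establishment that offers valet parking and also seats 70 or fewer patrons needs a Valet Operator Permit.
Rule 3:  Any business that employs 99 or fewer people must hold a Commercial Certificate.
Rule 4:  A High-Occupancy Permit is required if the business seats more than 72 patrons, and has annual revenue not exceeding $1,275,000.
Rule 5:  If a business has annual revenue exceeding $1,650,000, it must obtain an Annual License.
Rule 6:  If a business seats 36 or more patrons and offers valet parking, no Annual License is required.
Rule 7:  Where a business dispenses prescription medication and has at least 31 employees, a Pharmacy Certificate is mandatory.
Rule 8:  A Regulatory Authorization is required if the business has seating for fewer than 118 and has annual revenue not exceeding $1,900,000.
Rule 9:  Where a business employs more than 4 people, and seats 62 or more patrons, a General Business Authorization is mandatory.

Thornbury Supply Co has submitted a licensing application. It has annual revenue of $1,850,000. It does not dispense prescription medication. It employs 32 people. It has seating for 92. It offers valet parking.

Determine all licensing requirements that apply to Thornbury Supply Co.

Rule 1: offers valet parking; employees 32 ≥ 21 → Regulatory License required.
Rule 2: offers valet parking; seating 92 > 70 → Valet Operator Permit not required.
Rule 3: employees 32 ≤ 99 → Commercial Certificate required.
Rule 4: seating 92 > 72; revenue $1,850,000 > $1,275,000 → High-Occupancy Permit not required.
Rule 5: revenue $1,850,000 > $1,650,000 → Annual License required.
Rule 6: seating 92 ≥ 36; offers valet parking → exempt from Annual License.
Rule 7: does not dispense prescription medication; employees 32 ≥ 31 → Pharmacy Certificate not required.
Rule 8: seating 92 < 118; revenue $1,850,000 ≤ $1,900,000 → Regulatory Authorization required.
Rule 9: employees 32 > 4; seating 92 ≥ 62 → General Business Authorization required.

Commercial Certificate, General Business Authorization, Regulatory Authorization, Regulatory License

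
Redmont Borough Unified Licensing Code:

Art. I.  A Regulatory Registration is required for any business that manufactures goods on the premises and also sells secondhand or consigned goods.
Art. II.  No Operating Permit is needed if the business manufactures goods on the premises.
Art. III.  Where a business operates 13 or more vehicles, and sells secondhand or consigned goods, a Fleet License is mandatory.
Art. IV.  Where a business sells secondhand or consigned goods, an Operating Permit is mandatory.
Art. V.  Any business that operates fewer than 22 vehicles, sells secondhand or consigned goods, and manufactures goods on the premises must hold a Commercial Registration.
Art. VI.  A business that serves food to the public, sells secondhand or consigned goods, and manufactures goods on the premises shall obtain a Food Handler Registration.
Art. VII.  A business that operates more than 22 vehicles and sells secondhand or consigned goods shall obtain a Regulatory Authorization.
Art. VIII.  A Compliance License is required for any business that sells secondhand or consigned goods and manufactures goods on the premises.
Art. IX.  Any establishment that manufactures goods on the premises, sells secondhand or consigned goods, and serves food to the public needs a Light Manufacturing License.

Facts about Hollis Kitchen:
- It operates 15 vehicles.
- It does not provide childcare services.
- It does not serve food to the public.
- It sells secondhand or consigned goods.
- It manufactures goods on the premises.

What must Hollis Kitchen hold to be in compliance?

Art. I. manufactures goods on the premises; sells secondhand or consigned goods → Regulatory Registration required.
Art. II. manufactures goods on the premises → exempt from Operating Permit.
Art. III. vehicles 15 ≥ 13; sells secondhand or consigned goods → Fleet License required.
Art. IV. sells secondhand or consigned goods → Operating Permit required.
Art. V. vehicles 15 < 22; sells secondhand or consigned goods; manufactures goods on the premises → Commercial Registration required.
Art. VI. does not serve food to the public; sells secondhand or consigned goods; manufactures goods on the premises → Food Handler Registration not required.
Art. VII. vehicles 15 ≤ 22; sells secondhand or consigned goods → Regulatory Authorization not required.
Art. VIII. sells secondhand or consigned goods; manufactures goods on the premises → Compliance License required.
Art. IX. manufactures goods on the premises; sells secondhand or consigned goods; does not serve food to the public → Light Manufacturing License not required.

Commercial Registration, Compliance License, Fleet License, Regulatory Registration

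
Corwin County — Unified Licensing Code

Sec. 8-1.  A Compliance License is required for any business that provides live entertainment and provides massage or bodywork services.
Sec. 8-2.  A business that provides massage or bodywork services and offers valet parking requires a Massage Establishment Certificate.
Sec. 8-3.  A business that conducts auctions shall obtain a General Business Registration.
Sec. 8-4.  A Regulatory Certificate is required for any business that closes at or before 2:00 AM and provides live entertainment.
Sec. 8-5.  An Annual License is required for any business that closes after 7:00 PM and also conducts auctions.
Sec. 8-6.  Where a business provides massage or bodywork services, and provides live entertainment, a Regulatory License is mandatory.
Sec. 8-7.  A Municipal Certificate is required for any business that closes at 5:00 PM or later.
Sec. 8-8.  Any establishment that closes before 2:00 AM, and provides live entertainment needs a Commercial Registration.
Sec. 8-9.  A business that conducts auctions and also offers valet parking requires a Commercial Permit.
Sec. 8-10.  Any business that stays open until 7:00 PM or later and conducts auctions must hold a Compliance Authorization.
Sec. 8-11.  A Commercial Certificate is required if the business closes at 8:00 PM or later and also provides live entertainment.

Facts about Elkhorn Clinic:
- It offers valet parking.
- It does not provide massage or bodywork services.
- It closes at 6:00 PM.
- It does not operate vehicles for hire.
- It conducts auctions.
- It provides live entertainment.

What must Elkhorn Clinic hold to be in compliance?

Commercial Permit, Commercial Registration, General Business Registration, Municipal Certificate, Regulatory Certificate

Sec. 8-1. provides live entertainment; does not provide massage or bodywork services → Compliance License not required.
Sec. 8-2. does not provide massage or bodywork services; offers valet parking → Massage Establishment Certificate not required.
Sec. 8-3. conducts auctions → General Business Registration required.
Sec. 8-4. closes 6:00 PM, at/before 2:00 AM; provides live entertainment → Regulatory Certificate required.
Sec. 8-5. closes 6:00 PM, at/before 7:00 PM; conducts auctions → Annual License not required.
Sec. 8-6. does not provide massage or bodywork services; provides live entertainment → Regulatory License not required.
Sec. 8-7. closes 6:00 PM, after 5:00 PM → Municipal Certificate required.
Sec. 8-8. closes 6:00 PM, at/before 2:00 AM; provides live entertainment → Commercial Registration required.
Sec. 8-9. conducts auctions; offers valet parking → Commercial Permit required.
Sec. 8-10. closes 6:00 PM, at/before 7:00 PM; conducts auctions → Compliance Authorization not required.
Sec. 8-11. closes 6:00 PM, at/before 8:00 PM; provides live entertainment → Commercial Certificate not required.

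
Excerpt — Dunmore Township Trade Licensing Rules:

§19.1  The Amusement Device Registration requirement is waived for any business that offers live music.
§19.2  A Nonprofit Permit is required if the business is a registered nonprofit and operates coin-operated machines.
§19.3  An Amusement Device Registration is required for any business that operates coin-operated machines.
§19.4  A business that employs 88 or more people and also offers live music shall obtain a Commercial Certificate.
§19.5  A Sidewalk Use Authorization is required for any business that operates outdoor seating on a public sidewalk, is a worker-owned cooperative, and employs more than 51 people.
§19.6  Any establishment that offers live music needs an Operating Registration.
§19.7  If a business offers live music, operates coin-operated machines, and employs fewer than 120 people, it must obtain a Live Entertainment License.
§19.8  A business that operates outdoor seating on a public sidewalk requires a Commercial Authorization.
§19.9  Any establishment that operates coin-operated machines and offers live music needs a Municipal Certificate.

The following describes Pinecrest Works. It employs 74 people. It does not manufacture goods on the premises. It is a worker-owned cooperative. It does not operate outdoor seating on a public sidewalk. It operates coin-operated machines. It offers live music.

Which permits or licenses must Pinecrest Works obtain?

Live Entertainment License, Municipal Certificate, Operating Registration

§19.1 offers live music → exempt from Amusement Device Registration.
§19.2 is a worker-owned cooperative (not: is a registered nonprofit); operates coin-operated machines → Nonprofit Permit not required.
§19.3 operates coin-operated machines → Amusement Device Registration required.
§19.4 employees 74 < 88; offers live music → Commercial Certificate not required.
§19.5 does not operate outdoor seating on a public sidewalk; is a worker-owned cooperative; employees 74 > 51 → Sidewalk Use Authorization not required.
§19.6 offers live music → Operating Registration required.
§19.7 offers live music; operates coin-operated machines; employees 74 < 120 → Live Entertainment License required.
§19.8 does not operate outdoor seating on a public sidewalk → Commercial Authorization not required.
§19.9 operates coin-operated machines; offers live music → Municipal Certificate required.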